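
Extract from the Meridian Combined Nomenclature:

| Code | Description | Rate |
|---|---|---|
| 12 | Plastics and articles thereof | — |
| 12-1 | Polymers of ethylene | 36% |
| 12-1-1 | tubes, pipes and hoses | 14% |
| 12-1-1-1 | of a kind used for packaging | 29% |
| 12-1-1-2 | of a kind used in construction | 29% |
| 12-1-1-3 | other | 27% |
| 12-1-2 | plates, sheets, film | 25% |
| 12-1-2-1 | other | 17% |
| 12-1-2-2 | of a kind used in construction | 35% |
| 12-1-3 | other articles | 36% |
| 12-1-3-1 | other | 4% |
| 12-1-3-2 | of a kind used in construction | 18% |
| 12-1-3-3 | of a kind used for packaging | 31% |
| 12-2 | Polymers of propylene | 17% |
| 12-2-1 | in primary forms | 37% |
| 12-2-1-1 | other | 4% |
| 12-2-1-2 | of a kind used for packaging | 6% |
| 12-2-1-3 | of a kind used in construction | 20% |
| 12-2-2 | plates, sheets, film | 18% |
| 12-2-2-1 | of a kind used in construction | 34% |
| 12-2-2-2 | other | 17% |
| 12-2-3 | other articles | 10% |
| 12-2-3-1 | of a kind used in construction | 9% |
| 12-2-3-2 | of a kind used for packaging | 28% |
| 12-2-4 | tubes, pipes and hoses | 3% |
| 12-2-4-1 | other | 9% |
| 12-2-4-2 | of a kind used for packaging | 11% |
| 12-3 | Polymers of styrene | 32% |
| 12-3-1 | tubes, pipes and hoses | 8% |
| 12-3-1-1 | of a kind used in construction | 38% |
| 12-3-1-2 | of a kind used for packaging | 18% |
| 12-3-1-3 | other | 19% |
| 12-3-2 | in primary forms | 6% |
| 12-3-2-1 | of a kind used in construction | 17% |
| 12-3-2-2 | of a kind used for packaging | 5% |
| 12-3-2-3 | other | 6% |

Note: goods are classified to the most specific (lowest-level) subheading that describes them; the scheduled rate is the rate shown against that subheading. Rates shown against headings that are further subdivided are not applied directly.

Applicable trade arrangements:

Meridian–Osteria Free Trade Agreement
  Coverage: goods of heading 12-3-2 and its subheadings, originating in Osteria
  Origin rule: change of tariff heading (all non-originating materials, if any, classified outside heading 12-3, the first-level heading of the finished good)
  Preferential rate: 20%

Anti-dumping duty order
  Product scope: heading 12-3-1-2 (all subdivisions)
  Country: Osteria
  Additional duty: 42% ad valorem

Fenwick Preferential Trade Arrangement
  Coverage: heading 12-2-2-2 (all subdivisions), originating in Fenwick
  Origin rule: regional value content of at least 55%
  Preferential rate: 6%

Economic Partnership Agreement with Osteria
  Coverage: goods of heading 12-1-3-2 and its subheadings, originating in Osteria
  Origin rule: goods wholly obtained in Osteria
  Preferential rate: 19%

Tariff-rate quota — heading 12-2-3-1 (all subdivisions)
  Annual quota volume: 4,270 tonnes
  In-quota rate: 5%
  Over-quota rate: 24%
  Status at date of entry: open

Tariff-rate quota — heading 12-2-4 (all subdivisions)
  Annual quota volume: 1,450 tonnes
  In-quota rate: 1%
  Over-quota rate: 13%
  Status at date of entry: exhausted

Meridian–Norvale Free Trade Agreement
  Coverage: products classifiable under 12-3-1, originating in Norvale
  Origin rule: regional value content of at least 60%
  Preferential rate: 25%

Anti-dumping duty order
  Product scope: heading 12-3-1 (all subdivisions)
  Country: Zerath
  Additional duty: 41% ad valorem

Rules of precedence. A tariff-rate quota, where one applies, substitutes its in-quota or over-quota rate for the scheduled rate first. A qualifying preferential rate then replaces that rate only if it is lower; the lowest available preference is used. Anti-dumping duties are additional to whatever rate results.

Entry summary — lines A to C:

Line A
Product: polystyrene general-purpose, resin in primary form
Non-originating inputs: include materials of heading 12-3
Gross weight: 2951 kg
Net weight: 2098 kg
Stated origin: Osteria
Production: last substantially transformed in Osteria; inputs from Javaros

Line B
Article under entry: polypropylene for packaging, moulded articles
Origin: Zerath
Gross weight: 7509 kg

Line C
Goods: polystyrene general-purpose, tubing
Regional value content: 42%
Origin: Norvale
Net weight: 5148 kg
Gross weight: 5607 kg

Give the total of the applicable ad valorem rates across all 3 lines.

53%

Line A: polystyrene → 12-3; resin in primary form → 12-3-2; general-purpose → 12-3-2-3. Scheduled 6%. Osteria agreement on 12-3-2: CTH not met; Osteria agreement on 12-1-3-2: 12-3-2-3 not covered. → 6%.
Line B: polypropylene → 12-2; moulded articles → 12-2-3; for packaging → 12-2-3-2. Scheduled 28%. No special measure applies. → 28%.
Line C: polystyrene → 12-3; tubing → 12-3-1; general-purpose → 12-3-1-3. Scheduled 19%. Norvale agreement on 12-3-1: RVC < 60%. → 19%.
Sum: 6% + 28% + 19% = 53%.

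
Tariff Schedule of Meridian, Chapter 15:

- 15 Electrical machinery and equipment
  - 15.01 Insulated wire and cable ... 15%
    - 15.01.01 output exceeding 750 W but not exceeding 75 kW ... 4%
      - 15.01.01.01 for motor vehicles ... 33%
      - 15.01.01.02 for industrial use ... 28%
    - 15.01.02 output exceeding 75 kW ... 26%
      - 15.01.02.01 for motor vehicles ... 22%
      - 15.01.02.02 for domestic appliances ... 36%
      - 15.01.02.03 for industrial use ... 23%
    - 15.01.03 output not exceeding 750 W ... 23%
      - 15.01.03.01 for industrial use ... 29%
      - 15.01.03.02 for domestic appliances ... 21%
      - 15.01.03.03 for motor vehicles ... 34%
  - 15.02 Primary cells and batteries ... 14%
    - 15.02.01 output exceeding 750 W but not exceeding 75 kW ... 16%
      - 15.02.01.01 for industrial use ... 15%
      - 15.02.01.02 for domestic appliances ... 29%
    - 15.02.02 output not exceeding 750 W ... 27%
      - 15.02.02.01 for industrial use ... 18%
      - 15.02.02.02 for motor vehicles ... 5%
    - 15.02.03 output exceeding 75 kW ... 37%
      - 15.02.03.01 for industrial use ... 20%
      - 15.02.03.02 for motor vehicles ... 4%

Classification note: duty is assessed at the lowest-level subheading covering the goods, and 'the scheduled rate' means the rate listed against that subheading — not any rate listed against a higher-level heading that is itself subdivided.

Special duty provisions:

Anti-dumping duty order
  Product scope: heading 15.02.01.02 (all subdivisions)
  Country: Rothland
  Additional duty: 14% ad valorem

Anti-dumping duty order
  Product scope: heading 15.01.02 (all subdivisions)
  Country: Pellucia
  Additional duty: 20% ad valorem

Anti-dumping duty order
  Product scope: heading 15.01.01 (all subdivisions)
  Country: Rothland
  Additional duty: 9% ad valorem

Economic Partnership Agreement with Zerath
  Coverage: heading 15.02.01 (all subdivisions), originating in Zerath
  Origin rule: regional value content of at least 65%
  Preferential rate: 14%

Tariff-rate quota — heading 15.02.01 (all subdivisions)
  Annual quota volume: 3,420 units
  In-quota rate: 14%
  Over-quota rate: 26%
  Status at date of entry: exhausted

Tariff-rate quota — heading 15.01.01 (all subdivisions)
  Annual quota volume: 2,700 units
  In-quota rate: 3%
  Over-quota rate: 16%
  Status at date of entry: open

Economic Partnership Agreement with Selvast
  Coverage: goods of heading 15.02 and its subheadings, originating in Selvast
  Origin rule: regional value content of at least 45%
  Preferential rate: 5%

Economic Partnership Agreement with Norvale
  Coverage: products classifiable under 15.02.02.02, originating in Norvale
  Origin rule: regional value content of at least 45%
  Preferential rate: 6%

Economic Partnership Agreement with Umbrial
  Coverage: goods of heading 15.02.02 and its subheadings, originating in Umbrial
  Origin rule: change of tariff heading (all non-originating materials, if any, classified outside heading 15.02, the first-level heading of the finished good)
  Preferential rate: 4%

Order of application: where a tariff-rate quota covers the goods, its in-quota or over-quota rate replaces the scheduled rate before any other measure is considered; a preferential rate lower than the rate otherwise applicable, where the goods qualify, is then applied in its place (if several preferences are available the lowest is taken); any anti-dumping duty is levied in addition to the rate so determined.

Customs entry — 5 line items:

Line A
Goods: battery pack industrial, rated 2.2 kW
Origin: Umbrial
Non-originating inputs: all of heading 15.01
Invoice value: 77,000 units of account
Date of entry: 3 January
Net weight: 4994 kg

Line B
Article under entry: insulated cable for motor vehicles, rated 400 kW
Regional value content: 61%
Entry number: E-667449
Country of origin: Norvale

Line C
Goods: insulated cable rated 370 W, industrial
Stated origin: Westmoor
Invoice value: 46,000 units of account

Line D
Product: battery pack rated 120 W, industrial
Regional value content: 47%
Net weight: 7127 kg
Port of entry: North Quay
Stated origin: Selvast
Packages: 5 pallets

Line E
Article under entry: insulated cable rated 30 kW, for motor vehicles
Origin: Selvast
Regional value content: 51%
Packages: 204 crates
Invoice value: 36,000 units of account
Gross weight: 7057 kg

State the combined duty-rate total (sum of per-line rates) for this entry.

Line A: battery pack → 15.02; rated 2.2 kW → 15.02.01; industrial → 15.02.01.01. Scheduled 15%. quota on 15.02.01 exhausted → over-quota 26%; Umbrial agreement on 15.02.02: 15.02.01.01 not covered. → 26%.
Line B: insulated cable → 15.01; rated 400 kW → 15.01.02; for motor vehicles → 15.01.02.01. Scheduled 22%. Norvale agreement on 15.02.02.02: 15.01.02.01 not covered. → 22%.
Line C: insulated cable → 15.01; rated 370 W → 15.01.03; industrial → 15.01.03.01. Scheduled 29%. No special measure applies. → 29%.
Line D: battery pack → 15.02; rated 120 W → 15.02.02; industrial → 15.02.02.01. Scheduled 18%. Selvast agreement on 15.02: RVC ≥ 45% → 5% available; preferential 5%. → 5%.
Line E: insulated cable → 15.01; rated 30 kW → 15.01.01; for motor vehicles → 15.01.01.01. Scheduled 33%. quota on 15.01.01 open → in-quota 3%; Selvast agreement on 15.02: 15.01.01.01 not covered. → 3%.
Sum: 26% + 22% + 29% + 5% + 3% = 85%.

85%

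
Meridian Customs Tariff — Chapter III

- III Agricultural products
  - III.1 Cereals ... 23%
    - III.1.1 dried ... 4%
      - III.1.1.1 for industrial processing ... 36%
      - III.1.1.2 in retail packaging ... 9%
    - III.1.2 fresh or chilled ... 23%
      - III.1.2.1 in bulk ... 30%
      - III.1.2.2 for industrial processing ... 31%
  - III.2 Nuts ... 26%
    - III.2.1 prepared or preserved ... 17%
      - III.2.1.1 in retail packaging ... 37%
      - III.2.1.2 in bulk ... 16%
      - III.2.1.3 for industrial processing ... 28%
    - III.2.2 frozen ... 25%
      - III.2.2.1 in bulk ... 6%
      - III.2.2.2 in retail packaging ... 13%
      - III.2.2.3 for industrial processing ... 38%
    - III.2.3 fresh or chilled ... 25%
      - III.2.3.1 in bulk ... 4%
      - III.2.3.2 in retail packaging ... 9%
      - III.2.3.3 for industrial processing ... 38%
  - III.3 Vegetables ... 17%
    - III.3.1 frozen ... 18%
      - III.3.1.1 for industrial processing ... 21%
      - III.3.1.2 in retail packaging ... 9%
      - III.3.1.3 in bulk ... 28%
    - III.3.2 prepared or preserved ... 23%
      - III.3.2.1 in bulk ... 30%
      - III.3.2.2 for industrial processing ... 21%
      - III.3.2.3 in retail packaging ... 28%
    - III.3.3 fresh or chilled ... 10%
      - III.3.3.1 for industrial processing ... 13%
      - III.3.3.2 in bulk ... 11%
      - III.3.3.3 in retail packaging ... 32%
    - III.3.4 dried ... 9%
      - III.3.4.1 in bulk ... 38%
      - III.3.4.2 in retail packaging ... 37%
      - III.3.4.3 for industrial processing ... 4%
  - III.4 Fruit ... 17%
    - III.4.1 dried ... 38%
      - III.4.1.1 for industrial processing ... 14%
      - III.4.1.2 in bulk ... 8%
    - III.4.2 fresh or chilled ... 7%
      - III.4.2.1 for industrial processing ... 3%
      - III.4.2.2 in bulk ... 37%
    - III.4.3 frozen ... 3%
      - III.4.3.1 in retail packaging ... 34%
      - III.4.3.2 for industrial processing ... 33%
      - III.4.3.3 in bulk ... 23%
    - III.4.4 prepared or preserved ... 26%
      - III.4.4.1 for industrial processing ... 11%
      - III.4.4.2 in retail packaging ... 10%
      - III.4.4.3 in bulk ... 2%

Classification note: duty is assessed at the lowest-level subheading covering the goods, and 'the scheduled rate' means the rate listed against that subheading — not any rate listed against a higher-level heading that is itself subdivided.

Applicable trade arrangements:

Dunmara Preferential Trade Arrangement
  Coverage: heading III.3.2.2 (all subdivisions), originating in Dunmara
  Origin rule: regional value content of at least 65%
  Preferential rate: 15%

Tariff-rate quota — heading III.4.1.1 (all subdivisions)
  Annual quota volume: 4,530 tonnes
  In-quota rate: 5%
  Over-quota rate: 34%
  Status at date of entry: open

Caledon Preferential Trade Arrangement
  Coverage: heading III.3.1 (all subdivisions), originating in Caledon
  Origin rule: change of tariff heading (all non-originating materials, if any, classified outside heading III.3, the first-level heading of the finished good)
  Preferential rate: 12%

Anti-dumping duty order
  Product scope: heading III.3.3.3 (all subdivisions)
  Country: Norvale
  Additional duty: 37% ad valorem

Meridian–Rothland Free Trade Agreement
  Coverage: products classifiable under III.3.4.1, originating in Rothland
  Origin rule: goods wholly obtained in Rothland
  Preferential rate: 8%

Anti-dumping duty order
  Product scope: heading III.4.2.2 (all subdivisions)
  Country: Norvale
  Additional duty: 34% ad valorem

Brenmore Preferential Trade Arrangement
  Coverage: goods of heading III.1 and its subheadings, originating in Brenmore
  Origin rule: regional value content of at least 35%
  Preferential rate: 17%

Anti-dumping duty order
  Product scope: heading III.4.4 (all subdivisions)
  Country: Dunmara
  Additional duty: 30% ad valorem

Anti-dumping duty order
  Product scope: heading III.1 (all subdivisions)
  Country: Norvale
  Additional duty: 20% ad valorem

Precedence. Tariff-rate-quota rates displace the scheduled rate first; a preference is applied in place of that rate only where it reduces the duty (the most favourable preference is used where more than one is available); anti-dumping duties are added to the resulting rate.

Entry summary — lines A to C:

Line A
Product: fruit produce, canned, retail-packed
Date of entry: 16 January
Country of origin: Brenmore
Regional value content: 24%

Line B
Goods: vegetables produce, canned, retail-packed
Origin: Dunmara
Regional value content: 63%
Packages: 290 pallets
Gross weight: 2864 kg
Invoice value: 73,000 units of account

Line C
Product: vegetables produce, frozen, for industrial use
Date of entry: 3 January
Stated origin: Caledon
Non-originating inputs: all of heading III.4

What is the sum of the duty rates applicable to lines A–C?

Line A: fruit → III.4; canned → III.4.4; retail-packed → III.4.4.2. Scheduled 10%. Brenmore agreement on III.1: III.4.4.2 not covered. → 10%.
Line B: vegetables → III.3; canned → III.3.2; retail-packed → III.3.2.3. Scheduled 28%. Dunmara agreement on III.3.2.2: III.3.2.3 not covered. → 28%.
Line C: vegetables → III.3; frozen → III.3.1; for industrial use → III.3.1.1. Scheduled 21%. Caledon agreement on III.3.1: CTH met → 12% available; preferential 12%. → 12%.
Sum: 10% + 28% + 12% = 50%.

50%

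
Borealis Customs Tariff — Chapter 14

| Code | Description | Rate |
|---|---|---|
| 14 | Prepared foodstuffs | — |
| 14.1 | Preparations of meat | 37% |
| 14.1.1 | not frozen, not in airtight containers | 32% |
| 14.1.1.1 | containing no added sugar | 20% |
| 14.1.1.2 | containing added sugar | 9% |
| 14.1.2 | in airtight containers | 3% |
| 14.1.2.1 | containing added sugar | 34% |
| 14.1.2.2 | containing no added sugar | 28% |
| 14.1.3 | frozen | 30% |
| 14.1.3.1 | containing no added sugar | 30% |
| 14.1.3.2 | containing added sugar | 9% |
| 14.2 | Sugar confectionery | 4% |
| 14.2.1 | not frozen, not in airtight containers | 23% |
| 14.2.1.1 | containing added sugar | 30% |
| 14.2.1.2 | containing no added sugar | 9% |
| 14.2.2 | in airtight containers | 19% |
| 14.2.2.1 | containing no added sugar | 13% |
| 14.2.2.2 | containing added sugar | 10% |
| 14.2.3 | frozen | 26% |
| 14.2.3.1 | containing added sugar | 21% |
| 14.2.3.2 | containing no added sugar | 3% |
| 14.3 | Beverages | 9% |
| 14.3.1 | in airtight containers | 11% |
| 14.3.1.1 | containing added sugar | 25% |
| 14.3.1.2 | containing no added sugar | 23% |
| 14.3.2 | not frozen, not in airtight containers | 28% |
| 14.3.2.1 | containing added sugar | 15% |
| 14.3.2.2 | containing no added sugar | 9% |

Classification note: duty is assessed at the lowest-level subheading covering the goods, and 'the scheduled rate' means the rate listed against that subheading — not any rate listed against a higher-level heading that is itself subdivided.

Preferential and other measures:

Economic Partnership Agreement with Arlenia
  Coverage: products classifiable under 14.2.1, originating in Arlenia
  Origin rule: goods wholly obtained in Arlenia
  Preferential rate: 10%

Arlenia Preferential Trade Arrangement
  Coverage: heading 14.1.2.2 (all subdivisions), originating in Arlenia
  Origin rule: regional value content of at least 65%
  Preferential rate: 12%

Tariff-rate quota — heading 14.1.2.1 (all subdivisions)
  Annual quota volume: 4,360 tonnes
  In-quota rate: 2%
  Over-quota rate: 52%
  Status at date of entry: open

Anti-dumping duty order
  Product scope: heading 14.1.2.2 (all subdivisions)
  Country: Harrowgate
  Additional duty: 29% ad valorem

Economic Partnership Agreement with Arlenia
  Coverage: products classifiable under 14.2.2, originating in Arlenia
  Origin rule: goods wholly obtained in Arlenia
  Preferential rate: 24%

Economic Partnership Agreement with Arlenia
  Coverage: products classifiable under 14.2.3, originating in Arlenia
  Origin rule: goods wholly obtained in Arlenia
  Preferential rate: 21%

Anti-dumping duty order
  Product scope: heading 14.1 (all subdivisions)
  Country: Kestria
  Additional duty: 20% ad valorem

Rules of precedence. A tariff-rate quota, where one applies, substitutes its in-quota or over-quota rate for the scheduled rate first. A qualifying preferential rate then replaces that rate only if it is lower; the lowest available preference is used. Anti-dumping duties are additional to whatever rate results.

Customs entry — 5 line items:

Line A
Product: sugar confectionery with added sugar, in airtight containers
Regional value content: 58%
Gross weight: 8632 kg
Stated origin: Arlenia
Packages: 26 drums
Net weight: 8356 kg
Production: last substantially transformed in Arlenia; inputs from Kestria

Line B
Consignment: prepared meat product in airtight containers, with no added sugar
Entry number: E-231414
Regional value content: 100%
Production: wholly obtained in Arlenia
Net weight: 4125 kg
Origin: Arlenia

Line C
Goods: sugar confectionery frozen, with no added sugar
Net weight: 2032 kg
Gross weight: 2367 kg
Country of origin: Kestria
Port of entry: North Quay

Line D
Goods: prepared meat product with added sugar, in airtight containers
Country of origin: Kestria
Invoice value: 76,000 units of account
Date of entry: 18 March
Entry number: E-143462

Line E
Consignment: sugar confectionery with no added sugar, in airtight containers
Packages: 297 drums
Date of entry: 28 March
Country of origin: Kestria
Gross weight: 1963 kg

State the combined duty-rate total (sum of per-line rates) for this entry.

Line A: sugar confectionery → 14.2; in airtight containers → 14.2.2; with added sugar → 14.2.2.2. Scheduled 10%. Arlenia agreement on 14.2.1: 14.2.2.2 not covered; Arlenia agreement on 14.1.2.2: 14.2.2.2 not covered; Arlenia agreement on 14.2.2: not wholly obtained; Arlenia agreement on 14.2.3: 14.2.2.2 not covered. → 10%.
Line B: prepared meat product → 14.1; in airtight containers → 14.1.2; with no added sugar → 14.1.2.2. Scheduled 28%. Arlenia agreement on 14.2.1: 14.1.2.2 not covered; Arlenia agreement on 14.1.2.2: RVC ≥ 65% → 12% available; Arlenia agreement on 14.2.2: 14.1.2.2 not covered; Arlenia agreement on 14.2.3: 14.1.2.2 not covered; preferential 12%. → 12%.
Line C: sugar confectionery → 14.2; frozen → 14.2.3; with no added sugar → 14.2.3.2. Scheduled 3%. No special measure applies. → 3%.
Line D: prepared meat product → 14.1; in airtight containers → 14.1.2; with added sugar → 14.1.2.1. Scheduled 34%. quota on 14.1.2.1 open → in-quota 2%; anti-dumping (Kestria, 14.1): +20%; total 2% + 20% = 22%. → 22%.
Line E: sugar confectionery → 14.2; in airtight containers → 14.2.2; with no added sugar → 14.2.2.1. Scheduled 13%. No special measure applies. → 13%.
Sum: 10% + 12% + 3% + 22% + 13% = 60%.

60%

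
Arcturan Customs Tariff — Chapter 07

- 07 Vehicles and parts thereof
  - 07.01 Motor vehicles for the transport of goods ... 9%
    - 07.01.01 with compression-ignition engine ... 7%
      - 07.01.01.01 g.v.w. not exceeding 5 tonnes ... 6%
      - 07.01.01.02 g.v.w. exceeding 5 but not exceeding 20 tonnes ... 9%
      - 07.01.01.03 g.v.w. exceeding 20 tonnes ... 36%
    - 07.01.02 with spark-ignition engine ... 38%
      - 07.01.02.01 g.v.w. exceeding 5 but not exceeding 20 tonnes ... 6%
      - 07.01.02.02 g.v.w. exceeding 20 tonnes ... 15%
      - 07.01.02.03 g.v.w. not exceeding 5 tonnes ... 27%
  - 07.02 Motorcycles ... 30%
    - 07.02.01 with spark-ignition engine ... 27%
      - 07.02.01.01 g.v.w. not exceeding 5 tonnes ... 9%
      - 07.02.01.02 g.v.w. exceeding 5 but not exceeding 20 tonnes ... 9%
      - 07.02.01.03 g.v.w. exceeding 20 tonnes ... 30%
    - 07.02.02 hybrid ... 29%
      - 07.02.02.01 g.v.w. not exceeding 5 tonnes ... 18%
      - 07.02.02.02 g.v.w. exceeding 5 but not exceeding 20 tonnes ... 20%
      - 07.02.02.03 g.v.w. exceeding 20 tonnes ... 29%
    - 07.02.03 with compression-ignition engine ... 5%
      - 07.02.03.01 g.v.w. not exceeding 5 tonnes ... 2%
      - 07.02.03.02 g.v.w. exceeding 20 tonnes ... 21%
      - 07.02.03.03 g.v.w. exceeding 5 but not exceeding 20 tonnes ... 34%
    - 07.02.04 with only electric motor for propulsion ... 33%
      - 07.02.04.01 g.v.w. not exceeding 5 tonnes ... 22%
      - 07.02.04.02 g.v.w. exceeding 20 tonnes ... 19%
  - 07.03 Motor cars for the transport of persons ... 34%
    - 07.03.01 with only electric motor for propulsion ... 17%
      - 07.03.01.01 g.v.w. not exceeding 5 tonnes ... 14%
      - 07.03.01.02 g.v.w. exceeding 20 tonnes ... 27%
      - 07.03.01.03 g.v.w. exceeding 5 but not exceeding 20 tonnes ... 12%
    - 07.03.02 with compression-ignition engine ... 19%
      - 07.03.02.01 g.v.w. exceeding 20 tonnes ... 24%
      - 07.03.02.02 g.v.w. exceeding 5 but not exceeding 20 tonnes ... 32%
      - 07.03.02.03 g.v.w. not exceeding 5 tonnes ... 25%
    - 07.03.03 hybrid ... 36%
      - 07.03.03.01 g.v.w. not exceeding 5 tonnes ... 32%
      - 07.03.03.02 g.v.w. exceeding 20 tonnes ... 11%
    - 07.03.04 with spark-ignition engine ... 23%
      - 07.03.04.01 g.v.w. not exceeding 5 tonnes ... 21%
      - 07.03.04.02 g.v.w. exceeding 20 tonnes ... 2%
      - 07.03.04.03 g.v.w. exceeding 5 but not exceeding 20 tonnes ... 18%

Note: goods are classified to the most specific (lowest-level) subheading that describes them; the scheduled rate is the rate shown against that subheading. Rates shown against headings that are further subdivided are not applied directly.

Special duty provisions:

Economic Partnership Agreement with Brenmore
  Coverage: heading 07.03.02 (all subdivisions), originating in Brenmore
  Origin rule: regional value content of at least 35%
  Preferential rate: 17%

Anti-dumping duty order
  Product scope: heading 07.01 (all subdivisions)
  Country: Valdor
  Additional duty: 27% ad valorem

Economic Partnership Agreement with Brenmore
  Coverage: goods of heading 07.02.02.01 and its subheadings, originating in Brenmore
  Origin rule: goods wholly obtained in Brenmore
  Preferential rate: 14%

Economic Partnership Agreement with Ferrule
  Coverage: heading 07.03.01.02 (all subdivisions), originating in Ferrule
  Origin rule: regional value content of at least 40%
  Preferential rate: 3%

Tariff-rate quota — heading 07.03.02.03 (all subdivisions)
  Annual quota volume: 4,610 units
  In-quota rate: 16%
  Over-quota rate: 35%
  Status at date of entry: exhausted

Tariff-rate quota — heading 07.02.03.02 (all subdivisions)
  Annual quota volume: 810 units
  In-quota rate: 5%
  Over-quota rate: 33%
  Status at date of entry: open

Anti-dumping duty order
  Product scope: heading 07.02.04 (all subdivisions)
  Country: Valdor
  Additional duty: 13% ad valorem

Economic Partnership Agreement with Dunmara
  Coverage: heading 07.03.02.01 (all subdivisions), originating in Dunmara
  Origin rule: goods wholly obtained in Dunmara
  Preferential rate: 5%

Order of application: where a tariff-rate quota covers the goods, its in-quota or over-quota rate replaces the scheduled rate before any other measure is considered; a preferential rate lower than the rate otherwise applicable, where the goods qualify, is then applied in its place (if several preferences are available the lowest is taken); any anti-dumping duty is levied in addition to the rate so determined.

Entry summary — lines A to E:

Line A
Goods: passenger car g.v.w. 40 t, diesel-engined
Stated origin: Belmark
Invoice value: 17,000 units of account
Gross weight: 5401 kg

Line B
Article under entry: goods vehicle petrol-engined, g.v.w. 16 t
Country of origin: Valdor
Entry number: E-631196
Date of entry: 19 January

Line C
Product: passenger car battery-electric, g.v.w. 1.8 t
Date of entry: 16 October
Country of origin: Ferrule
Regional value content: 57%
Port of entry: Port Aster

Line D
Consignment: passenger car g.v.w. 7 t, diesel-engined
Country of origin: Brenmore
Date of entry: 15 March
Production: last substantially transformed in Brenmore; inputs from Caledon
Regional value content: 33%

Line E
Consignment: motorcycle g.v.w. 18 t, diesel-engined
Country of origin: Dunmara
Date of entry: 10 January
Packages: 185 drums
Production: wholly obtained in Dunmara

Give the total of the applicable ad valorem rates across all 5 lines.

Line A: passenger car → 07.03; diesel-engined → 07.03.02; g.v.w. 40 t → 07.03.02.01. Scheduled 24%. No special measure applies. → 24%.
Line B: goods vehicle → 07.01; petrol-engined → 07.01.02; g.v.w. 16 t → 07.01.02.01. Scheduled 6%. anti-dumping (Valdor, 07.01): +27%; total 6% + 27% = 33%. → 33%.
Line C: passenger car → 07.03; battery-electric → 07.03.01; g.v.w. 1.8 t → 07.03.01.01. Scheduled 14%. Ferrule agreement on 07.03.01.02: 07.03.01.01 not covered. → 14%.
Line D: passenger car → 07.03; diesel-engined → 07.03.02; g.v.w. 7 t → 07.03.02.02. Scheduled 32%. Brenmore agreement on 07.03.02: RVC < 35%; Brenmore agreement on 07.02.02.01: 07.03.02.02 not covered. → 32%.
Line E: motorcycle → 07.02; diesel-engined → 07.02.03; g.v.w. 18 t → 07.02.03.03. Scheduled 34%. Dunmara agreement on 07.03.02.01: 07.02.03.03 not covered. → 34%.
Sum: 24% + 33% + 14% + 32% + 34% = 137%.

137%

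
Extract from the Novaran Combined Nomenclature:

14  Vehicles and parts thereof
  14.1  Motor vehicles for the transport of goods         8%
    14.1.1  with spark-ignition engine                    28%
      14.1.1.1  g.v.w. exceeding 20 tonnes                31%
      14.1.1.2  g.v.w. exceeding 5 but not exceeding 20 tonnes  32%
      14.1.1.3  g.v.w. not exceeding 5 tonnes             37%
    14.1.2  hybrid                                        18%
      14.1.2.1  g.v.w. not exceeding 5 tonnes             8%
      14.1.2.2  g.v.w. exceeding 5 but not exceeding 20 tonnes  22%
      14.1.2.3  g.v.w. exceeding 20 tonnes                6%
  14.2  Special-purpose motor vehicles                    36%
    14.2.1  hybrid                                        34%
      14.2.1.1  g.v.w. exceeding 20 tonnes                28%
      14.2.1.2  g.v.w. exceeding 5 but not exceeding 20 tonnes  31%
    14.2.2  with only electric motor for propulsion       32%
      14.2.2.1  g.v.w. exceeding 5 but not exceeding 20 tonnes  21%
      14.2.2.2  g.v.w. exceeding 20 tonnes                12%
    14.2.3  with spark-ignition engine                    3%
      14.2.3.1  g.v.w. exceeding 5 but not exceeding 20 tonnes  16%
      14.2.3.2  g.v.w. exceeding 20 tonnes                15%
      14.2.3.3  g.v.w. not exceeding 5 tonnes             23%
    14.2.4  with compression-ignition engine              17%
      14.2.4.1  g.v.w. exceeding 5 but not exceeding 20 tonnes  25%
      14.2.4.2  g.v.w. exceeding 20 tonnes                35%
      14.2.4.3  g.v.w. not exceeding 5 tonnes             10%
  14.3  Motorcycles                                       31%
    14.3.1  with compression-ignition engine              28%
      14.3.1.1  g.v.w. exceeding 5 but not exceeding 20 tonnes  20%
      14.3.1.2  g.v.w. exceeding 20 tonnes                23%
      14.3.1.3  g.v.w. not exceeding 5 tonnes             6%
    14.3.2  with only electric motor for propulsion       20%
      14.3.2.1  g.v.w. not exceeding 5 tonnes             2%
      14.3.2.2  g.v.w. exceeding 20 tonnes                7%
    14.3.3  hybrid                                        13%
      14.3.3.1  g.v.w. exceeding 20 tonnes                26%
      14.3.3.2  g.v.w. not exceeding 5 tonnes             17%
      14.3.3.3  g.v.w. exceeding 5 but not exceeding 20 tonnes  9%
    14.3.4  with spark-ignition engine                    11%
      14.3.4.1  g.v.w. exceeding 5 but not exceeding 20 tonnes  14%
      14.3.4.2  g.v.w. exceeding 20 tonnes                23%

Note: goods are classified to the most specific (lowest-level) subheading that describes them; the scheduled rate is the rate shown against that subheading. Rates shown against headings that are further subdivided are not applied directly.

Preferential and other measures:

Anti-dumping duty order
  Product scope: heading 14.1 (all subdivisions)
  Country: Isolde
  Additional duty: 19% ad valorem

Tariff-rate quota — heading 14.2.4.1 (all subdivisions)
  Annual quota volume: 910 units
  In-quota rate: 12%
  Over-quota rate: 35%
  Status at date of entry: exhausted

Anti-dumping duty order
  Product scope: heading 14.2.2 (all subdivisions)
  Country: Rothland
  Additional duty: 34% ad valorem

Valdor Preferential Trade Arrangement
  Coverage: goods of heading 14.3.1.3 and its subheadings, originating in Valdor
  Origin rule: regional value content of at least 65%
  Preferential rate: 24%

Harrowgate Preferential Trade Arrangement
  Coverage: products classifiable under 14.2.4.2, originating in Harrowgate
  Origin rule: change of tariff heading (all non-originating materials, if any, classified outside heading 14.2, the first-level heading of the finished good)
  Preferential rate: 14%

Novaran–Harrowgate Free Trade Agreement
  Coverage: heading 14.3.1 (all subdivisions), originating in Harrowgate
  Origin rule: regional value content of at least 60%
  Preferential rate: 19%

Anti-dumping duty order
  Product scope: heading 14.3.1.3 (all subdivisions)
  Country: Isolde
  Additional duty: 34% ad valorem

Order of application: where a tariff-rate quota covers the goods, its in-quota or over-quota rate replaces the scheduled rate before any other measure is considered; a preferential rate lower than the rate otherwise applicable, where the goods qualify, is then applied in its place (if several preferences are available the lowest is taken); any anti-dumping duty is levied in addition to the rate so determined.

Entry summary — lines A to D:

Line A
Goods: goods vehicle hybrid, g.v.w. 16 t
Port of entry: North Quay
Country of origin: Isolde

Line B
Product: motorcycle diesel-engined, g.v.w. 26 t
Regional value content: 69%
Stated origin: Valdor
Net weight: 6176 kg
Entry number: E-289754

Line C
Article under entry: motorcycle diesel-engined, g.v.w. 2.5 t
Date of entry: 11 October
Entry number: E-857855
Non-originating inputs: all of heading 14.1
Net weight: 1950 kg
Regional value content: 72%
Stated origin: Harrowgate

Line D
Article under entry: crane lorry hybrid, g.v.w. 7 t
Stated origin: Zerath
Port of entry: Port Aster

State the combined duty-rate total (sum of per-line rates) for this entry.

Line A: goods vehicle → 14.1; hybrid → 14.1.2; g.v.w. 16 t → 14.1.2.2. Scheduled 22%. anti-dumping (Isolde, 14.1): +19%; total 22% + 19% = 41%. → 41%.
Line B: motorcycle → 14.3; diesel-engined → 14.3.1; g.v.w. 26 t → 14.3.1.2. Scheduled 23%. Valdor agreement on 14.3.1.3: 14.3.1.2 not covered. → 23%.
Line C: motorcycle → 14.3; diesel-engined → 14.3.1; g.v.w. 2.5 t → 14.3.1.3. Scheduled 6%. Harrowgate agreement on 14.2.4.2: 14.3.1.3 not covered; Harrowgate agreement on 14.3.1: RVC ≥ 60% → 19% available; preference 19% not lower than 6% → no reduction. → 6%.
Line D: crane lorry → 14.2; hybrid → 14.2.1; g.v.w. 7 t → 14.2.1.2. Scheduled 31%. No special measure applies. → 31%.
Sum: 41% + 23% + 6% + 31% = 101%.

101%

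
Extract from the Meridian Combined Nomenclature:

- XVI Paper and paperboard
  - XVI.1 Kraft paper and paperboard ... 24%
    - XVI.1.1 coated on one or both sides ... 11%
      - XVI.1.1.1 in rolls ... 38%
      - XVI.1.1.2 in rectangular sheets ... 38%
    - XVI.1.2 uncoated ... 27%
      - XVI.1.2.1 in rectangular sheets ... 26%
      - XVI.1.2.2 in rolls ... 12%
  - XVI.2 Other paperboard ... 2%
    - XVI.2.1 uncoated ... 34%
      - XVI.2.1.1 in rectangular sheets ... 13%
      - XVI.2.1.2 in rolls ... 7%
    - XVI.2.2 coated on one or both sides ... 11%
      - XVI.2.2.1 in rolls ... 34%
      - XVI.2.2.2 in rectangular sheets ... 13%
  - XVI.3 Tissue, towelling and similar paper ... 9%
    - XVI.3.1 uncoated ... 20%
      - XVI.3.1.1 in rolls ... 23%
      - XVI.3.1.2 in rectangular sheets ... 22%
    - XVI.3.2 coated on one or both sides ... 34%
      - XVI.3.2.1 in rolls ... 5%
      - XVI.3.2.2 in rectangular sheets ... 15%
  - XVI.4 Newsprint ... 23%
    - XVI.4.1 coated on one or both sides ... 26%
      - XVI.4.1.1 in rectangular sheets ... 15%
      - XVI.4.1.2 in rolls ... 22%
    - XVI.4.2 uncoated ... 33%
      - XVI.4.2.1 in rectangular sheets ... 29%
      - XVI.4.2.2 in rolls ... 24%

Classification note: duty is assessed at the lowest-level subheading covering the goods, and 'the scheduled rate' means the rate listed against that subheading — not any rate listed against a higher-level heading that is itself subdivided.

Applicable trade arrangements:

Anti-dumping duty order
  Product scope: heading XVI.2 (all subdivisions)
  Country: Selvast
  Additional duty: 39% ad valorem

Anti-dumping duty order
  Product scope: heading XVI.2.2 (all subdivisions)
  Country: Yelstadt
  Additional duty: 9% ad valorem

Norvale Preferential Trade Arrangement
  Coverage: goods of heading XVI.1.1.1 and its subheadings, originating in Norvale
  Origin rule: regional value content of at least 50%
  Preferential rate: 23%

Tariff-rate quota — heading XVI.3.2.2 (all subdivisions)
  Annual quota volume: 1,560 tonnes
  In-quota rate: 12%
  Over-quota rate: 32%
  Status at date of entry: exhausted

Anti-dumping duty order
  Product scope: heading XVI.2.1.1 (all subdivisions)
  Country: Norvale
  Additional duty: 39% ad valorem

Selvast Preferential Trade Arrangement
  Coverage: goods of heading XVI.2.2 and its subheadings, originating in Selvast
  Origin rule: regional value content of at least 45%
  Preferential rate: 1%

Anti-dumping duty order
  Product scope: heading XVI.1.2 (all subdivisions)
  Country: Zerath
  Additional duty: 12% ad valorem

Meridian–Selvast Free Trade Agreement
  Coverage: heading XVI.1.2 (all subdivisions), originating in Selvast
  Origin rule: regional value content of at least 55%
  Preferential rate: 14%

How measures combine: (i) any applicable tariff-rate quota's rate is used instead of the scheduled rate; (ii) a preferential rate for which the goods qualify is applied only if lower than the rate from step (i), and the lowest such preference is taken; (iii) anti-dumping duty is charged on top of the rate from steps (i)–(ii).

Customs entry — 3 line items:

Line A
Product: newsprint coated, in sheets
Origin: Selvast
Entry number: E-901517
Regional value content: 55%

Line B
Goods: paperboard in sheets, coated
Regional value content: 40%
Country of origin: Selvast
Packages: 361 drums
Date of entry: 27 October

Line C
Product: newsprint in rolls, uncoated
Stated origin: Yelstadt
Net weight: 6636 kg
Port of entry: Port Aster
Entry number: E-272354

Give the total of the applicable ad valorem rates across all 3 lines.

Line A: newsprint → XVI.4; coated → XVI.4.1; in sheets → XVI.4.1.1. Scheduled 15%. Selvast agreement on XVI.2.2: XVI.4.1.1 not covered; Selvast agreement on XVI.1.2: XVI.4.1.1 not covered. → 15%.
Line B: paperboard → XVI.2; coated → XVI.2.2; in sheets → XVI.2.2.2. Scheduled 13%. Selvast agreement on XVI.2.2: RVC < 45%; Selvast agreement on XVI.1.2: XVI.2.2.2 not covered; anti-dumping (Selvast, XVI.2): +39%; total 13% + 39% = 52%. → 52%.
Line C: newsprint → XVI.4; uncoated → XVI.4.2; in rolls → XVI.4.2.2. Scheduled 24%. No special measure applies. → 24%.
Sum: 15% + 52% + 24% = 91%.

91%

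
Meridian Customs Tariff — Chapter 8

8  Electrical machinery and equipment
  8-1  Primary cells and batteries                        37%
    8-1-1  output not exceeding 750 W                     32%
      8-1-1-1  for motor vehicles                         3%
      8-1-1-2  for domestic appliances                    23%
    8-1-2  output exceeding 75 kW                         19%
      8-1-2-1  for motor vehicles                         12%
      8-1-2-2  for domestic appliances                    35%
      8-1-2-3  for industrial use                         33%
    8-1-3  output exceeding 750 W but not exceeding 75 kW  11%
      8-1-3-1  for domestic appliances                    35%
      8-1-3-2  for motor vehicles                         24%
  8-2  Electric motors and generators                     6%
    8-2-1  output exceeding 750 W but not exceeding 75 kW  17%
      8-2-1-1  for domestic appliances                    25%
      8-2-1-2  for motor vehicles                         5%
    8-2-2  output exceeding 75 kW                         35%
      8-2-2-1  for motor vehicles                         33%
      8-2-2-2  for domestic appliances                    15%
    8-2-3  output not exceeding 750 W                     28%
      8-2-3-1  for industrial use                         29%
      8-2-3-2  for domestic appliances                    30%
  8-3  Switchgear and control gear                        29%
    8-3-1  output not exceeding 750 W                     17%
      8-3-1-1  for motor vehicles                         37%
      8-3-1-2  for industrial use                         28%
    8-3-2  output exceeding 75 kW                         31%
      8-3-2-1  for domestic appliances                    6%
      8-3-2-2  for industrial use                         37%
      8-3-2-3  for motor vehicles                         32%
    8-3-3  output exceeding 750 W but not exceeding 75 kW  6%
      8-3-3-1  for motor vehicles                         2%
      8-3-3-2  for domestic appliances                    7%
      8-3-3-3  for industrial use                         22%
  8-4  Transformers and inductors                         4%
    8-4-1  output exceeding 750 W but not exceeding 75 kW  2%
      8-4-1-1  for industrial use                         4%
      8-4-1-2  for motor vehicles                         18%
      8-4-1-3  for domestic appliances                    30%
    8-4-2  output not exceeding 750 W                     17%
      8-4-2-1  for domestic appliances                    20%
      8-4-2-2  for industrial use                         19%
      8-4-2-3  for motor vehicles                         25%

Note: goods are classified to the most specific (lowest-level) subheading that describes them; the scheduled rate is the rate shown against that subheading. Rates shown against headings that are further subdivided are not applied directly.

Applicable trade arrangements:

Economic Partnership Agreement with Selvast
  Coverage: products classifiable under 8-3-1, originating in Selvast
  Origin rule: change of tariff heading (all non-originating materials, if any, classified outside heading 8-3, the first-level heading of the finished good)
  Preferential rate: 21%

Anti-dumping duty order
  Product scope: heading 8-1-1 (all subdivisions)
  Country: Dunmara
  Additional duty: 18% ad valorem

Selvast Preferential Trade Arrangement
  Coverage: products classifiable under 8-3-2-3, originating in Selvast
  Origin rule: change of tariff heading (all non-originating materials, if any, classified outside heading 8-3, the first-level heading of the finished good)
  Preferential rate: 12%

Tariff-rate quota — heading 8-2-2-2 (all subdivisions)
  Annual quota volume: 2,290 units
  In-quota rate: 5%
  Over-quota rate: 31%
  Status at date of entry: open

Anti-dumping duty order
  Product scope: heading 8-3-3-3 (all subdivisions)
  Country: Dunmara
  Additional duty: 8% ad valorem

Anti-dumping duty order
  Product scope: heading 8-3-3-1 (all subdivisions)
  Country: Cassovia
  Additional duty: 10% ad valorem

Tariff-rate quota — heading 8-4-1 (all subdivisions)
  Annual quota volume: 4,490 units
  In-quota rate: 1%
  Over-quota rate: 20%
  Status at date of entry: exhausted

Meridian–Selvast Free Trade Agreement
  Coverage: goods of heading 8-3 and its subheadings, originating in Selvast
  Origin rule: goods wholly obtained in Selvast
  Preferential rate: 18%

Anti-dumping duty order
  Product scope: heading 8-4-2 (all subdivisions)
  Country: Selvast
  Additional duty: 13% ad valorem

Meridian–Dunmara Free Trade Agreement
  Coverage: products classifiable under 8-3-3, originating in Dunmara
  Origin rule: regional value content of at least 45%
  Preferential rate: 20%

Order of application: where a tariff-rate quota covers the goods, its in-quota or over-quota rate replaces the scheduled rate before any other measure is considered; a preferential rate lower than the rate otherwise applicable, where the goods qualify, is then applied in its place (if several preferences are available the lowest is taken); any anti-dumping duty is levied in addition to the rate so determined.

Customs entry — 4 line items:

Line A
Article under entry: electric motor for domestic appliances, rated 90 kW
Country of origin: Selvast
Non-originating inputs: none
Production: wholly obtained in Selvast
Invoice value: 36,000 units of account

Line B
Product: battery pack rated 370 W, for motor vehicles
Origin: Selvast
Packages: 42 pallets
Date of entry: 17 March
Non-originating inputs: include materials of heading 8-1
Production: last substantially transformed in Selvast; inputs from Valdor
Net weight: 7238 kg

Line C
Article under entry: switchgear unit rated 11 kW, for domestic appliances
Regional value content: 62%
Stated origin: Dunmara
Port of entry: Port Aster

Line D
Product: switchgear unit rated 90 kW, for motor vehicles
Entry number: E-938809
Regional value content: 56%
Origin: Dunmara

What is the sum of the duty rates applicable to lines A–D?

Line A: electric motor → 8-2; rated 90 kW → 8-2-2; for domestic appliances → 8-2-2-2. Scheduled 15%. quota on 8-2-2-2 open → in-quota 5%; Selvast agreement on 8-3-1: 8-2-2-2 not covered; Selvast agreement on 8-3-2-3: 8-2-2-2 not covered; Selvast agreement on 8-3: 8-2-2-2 not covered. → 5%.
Line B: battery pack → 8-1; rated 370 W → 8-1-1; for motor vehicles → 8-1-1-1. Scheduled 3%. Selvast agreement on 8-3-1: 8-1-1-1 not covered; Selvast agreement on 8-3-2-3: 8-1-1-1 not covered; Selvast agreement on 8-3: 8-1-1-1 not covered. → 3%.
Line C: switchgear unit → 8-3; rated 11 kW → 8-3-3; for domestic appliances → 8-3-3-2. Scheduled 7%. Dunmara agreement on 8-3-3: RVC ≥ 45% → 20% available; preference 20% not lower than 7% → no reduction. → 7%.
Line D: switchgear unit → 8-3; rated 90 kW → 8-3-2; for motor vehicles → 8-3-2-3. Scheduled 32%. Dunmara agreement on 8-3-3: 8-3-2-3 not covered. → 32%.
Sum: 5% + 3% + 7% + 32% = 47%.

47%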